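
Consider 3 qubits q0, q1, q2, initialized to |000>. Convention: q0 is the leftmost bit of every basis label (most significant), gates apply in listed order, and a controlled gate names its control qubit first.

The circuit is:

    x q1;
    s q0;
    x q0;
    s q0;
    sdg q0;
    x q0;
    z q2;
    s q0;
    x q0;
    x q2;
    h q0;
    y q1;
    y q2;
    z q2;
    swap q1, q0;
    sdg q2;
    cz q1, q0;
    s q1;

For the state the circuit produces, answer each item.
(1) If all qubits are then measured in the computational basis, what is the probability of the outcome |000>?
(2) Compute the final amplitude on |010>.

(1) A full measurement returns |000> with probability 1/2. Key observation: steps 3-6 multiply out to the identity, so the circuit reduces to the remaining gates.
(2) |010> carries amplitude sqrt(2)*I/2 in the final state.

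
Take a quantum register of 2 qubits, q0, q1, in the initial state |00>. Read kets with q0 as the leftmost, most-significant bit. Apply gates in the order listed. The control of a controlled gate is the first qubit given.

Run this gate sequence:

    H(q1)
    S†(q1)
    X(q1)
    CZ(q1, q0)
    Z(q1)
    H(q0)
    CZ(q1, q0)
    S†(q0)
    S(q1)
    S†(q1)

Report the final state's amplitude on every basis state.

The final amplitudes are -I/2 on |00>, -1/2 on |01>, -1/2 on |10>, -I/2 on |11>. Key observation: steps 9-10 multiply out to the identity, so the circuit reduces to the remaining gates.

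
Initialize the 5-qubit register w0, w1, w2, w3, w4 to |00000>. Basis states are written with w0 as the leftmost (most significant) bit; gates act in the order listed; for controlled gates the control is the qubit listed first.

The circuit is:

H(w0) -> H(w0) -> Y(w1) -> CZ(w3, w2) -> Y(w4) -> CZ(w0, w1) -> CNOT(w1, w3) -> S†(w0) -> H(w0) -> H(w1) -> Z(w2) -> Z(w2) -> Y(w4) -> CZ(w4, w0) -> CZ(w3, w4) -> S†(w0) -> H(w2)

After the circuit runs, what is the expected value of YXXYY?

The expectation value of YXXYY is 0. Key observation: gates 1-2 undo each other exactly, leaving only the rest of the circuit to track.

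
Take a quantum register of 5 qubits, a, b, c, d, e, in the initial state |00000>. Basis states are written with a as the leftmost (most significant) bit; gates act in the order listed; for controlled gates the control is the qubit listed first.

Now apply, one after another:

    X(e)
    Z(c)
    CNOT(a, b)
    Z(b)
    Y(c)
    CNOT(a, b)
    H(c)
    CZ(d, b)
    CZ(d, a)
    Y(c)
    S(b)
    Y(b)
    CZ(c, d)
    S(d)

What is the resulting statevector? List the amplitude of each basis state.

The resulting statevector has amplitude -sqrt(2)*I/2 on |01001>, -sqrt(2)*I/2 on |01101>, and 0 on every other basis state.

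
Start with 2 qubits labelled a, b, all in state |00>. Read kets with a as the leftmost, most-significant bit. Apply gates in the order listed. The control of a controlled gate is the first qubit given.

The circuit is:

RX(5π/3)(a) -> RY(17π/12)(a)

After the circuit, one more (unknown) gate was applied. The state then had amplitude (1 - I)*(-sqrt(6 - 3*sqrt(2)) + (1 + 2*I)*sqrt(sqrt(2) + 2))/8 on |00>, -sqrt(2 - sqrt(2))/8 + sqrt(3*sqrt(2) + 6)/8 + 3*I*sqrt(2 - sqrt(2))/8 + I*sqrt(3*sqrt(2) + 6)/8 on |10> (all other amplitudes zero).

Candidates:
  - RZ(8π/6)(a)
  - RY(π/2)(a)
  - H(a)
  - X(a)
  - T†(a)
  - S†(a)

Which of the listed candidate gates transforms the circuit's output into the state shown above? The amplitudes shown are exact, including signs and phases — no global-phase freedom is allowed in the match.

The applied gate was S†(a).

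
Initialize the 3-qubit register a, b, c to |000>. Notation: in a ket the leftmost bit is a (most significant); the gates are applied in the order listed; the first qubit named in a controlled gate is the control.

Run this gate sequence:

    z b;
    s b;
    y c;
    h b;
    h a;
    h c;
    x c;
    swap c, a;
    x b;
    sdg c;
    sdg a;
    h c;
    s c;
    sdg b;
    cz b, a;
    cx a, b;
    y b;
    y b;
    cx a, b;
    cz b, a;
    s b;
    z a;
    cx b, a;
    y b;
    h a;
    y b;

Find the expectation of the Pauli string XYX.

The expectation value of XYX is 1.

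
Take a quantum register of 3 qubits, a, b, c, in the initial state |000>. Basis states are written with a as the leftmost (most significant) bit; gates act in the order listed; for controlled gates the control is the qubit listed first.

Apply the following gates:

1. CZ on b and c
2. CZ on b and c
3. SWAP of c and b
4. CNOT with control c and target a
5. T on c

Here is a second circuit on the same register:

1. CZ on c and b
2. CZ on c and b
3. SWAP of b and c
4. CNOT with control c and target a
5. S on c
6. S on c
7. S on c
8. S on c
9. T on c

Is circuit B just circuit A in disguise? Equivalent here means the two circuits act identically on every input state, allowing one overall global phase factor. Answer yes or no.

Yes: on every input state the two circuits agree up to one overall phase factor.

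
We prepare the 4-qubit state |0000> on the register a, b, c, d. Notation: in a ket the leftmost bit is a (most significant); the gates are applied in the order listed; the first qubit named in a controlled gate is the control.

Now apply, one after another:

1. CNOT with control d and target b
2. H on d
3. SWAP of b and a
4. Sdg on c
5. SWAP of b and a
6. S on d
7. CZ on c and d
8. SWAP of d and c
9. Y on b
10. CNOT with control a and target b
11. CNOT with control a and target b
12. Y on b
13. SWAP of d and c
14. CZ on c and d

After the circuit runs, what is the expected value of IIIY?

The observable IIIY averages to 1. Key observation: gates 7-14 undo each other exactly, leaving only the rest of the circuit to track.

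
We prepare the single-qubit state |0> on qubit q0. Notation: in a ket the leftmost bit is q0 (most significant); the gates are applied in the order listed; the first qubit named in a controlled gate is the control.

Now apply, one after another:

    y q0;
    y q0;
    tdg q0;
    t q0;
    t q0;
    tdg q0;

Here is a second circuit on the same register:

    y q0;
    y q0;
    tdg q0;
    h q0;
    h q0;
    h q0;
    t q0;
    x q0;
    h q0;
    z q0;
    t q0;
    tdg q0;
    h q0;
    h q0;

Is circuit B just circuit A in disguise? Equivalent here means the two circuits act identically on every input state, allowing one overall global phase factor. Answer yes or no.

No — the two circuits implement different unitaries, even allowing a global phase.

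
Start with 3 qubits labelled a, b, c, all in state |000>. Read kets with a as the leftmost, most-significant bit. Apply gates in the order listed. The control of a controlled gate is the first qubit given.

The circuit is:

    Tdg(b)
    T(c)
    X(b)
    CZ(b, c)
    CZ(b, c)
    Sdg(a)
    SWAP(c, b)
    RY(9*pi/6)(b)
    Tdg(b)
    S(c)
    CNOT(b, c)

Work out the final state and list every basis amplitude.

The final amplitudes are -sqrt(2)*I/2 on |001>, sqrt(2)*exp(I*pi/4)/2 on |010>, and 0 on every other basis state. Key observation: the block from step 4 through step 5 cancels to the identity and can be dropped.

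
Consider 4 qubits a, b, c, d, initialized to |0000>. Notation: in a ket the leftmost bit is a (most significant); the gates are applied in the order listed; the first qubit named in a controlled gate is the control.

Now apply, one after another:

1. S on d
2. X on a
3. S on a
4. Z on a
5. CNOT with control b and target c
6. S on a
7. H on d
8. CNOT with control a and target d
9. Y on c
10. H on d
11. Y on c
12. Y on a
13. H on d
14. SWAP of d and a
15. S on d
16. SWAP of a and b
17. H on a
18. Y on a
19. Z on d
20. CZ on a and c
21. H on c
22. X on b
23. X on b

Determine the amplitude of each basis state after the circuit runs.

The final amplitudes are -sqrt(2)/4 on |0000>, 0 on |0001>, -sqrt(2)/4 on |0010>, 0 on |0011>, -sqrt(2)/4 on |0100>, 0 on |0101>, -sqrt(2)/4 on |0110>, 0 on |0111>, sqrt(2)/4 on |1000>, 0 on |1001>, sqrt(2)/4 on |1010>, 0 on |1011>, sqrt(2)/4 on |1100>, 0 on |1101>, sqrt(2)/4 on |1110>, 0 on |1111>.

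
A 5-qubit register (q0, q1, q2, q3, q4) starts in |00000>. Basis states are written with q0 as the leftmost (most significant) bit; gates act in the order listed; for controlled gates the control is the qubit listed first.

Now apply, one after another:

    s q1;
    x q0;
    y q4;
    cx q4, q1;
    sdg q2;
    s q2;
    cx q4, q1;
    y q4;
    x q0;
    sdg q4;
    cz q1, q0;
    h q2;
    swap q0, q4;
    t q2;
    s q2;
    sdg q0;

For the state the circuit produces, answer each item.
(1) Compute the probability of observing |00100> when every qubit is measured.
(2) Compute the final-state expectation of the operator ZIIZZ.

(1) A full measurement returns |00100> with probability 1/2. Key observation: steps 2-9 multiply out to the identity, so the circuit reduces to the remaining gates.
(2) In the final state, ZIIZZ has expectation 1.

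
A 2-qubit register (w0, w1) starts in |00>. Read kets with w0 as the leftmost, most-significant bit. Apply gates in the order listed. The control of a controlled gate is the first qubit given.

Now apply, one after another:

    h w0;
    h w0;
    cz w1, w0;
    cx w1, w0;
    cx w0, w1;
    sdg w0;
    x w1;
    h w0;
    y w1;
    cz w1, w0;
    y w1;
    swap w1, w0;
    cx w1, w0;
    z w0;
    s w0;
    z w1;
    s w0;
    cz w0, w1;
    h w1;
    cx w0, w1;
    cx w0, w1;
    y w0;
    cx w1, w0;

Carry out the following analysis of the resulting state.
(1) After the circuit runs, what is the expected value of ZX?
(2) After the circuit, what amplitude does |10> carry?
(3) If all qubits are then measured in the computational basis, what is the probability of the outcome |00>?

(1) The expectation value of ZX is -1.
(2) The final state's coefficient on |10> equals -I/2.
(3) Outcome |00> occurs with probability 1/4.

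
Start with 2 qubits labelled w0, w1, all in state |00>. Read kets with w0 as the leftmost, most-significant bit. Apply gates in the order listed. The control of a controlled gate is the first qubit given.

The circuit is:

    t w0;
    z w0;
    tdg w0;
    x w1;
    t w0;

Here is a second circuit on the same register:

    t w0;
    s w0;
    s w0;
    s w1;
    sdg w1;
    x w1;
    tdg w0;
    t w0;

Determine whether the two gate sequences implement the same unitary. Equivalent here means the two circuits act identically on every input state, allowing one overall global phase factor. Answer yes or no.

Yes — the two circuits implement the same unitary up to a global phase.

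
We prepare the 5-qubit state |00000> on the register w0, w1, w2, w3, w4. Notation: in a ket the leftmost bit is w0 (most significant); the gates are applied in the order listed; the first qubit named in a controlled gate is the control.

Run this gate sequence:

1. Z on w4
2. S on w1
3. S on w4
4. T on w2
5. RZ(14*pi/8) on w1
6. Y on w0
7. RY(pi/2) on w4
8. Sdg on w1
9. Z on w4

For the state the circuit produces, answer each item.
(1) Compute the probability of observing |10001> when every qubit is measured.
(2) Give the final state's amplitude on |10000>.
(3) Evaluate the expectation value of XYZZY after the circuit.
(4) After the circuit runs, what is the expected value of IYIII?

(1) Outcome |10001> occurs with probability 1/2.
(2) The final state's coefficient on |10000> equals -sqrt(2)*exp(5*I*pi/8)/2.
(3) The observable XYZZY averages to 0.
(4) The expectation value of IYIII is 0.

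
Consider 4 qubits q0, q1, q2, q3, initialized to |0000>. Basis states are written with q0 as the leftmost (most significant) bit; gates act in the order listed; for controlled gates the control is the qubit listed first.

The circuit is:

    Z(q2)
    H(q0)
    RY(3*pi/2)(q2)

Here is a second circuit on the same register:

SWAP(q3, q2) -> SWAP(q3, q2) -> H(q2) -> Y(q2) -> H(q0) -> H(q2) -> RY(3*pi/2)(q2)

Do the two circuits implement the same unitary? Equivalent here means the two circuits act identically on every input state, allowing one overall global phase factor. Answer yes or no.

No — the two circuits implement different unitaries, even allowing a global phase.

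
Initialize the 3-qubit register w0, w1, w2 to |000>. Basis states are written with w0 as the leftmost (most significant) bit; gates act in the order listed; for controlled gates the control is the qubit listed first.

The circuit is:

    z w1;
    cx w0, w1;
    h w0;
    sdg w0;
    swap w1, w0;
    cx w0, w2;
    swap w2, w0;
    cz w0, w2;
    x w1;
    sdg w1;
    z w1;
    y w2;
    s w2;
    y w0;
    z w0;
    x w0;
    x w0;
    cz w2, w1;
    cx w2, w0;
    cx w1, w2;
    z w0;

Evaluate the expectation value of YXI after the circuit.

The observable YXI averages to 0.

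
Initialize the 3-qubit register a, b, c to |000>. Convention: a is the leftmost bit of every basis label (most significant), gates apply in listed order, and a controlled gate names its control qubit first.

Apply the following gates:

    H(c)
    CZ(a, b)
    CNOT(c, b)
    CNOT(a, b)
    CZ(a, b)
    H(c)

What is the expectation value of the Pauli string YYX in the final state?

The expectation value of YYX is 0.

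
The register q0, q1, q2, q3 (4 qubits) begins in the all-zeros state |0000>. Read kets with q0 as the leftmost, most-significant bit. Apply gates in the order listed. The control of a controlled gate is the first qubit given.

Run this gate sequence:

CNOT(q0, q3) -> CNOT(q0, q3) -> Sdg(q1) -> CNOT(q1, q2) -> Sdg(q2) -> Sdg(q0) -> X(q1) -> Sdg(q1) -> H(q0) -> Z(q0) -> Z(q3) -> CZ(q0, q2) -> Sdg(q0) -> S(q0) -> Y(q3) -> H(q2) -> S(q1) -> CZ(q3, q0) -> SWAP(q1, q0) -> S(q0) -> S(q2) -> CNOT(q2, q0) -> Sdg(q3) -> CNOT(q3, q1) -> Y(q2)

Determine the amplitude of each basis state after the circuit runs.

The resulting statevector has amplitude I/2 on |0001>, I/2 on |0101>, -1/2 on |1011>, -1/2 on |1111>, and 0 on every other basis state.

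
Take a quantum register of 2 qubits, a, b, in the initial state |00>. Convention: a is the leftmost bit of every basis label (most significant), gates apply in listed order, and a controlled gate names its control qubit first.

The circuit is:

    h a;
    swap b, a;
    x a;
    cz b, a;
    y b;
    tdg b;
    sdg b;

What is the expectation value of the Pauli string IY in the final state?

The observable IY averages to -sqrt(2)/2.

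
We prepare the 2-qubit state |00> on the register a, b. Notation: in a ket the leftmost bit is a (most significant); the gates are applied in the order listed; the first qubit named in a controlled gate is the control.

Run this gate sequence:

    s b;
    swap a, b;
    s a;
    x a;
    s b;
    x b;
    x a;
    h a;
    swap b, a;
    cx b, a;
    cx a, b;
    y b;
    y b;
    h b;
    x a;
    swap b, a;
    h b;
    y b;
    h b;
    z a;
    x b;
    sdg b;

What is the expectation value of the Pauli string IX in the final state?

The expectation value of IX is 0.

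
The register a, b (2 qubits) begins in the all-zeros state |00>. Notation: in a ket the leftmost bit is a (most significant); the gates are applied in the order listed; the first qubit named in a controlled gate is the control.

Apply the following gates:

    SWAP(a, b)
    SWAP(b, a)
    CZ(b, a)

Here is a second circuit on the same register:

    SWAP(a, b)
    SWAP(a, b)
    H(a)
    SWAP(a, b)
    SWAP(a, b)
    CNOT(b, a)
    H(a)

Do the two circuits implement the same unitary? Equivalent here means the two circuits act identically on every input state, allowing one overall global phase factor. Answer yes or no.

Yes: on every input state the two circuits agree up to one overall phase factor.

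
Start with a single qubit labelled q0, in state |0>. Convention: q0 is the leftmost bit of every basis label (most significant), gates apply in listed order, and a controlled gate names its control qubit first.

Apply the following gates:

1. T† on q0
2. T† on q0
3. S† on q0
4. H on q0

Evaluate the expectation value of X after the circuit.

The observable X averages to 1.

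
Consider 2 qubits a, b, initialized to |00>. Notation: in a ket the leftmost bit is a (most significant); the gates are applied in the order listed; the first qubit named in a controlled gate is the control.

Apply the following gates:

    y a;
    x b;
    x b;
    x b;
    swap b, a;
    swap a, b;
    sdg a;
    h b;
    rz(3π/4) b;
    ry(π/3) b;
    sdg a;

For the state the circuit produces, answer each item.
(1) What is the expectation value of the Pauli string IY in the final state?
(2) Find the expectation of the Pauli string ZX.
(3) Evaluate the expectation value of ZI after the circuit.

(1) In the final state, IY has expectation -sqrt(2)/2. Key observation: gates 2-3 undo each other exactly, leaving only the rest of the circuit to track.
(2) The expectation value of ZX is -sqrt(2)/4.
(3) The expectation value of ZI is -1.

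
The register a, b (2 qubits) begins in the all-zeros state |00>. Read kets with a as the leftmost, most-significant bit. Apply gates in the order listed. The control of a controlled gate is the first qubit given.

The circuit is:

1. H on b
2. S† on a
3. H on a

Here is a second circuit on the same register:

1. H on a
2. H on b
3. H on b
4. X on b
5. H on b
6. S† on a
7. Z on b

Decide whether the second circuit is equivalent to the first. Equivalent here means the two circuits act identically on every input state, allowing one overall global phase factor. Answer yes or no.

No, they are not equivalent — no single phase factor reconciles the two unitaries.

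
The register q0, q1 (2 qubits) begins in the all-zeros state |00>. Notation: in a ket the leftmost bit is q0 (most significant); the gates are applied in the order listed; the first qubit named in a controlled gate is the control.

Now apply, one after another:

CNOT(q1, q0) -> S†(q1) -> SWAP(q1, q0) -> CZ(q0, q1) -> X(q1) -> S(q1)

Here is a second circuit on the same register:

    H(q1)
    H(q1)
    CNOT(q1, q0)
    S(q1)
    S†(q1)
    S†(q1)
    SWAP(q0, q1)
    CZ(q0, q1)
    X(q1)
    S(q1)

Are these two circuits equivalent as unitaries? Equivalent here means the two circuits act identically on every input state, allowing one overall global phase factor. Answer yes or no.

Yes, they are equivalent — the unitaries differ by at most a global phase.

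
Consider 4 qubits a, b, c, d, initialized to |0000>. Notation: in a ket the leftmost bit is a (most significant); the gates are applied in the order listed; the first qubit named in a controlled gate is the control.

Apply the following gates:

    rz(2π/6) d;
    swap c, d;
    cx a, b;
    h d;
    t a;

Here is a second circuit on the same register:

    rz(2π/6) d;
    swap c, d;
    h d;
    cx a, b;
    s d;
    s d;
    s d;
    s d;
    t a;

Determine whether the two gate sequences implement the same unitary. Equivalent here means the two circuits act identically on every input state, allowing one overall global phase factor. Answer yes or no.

Yes — the two circuits implement the same unitary up to a global phase.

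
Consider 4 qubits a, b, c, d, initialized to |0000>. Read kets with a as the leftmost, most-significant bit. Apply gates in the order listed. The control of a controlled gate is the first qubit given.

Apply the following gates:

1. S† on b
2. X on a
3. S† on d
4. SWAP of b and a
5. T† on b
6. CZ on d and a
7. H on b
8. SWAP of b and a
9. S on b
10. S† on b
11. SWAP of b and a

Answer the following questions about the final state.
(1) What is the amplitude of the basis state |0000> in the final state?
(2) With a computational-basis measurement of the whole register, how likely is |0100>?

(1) The amplitude on |0000> is -sqrt(2)*exp(3*I*pi/4)/2. Key observation: steps 8-11 multiply out to the identity, so the circuit reduces to the remaining gates.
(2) Outcome |0100> occurs with probability 1/2.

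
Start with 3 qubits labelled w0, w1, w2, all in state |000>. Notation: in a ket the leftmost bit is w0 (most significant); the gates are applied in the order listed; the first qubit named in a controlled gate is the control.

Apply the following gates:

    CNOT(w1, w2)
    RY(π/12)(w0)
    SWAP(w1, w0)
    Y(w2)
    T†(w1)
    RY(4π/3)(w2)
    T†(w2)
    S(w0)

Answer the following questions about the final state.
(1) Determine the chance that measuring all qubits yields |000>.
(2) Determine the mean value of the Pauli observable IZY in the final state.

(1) Outcome |000> occurs with probability 3*sqrt(2)/32 + 3*sqrt(6)/32 + 3/8.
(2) In the final state, IZY has expectation -3/8 - sqrt(3)/8.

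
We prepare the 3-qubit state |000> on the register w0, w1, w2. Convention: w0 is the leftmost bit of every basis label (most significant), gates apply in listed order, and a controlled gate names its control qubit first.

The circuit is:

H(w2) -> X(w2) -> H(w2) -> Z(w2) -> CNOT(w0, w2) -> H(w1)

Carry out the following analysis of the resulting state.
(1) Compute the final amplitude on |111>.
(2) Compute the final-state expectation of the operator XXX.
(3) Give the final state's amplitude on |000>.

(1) |111> carries amplitude 0 in the final state.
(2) The expectation value of XXX is 0.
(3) |000> carries amplitude sqrt(2)/2 in the final state.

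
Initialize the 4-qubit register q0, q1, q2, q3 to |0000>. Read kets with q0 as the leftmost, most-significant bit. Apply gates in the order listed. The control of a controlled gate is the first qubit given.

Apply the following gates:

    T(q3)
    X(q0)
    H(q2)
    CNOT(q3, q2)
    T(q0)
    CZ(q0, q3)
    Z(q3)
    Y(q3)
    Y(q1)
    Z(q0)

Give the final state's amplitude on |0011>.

|0011> carries amplitude 0 in the final state.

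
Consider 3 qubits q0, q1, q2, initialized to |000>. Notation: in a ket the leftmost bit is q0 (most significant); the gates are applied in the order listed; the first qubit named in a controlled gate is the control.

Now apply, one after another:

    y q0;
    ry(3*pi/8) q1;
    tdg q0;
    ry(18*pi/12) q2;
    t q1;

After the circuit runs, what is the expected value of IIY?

The observable IIY averages to 0.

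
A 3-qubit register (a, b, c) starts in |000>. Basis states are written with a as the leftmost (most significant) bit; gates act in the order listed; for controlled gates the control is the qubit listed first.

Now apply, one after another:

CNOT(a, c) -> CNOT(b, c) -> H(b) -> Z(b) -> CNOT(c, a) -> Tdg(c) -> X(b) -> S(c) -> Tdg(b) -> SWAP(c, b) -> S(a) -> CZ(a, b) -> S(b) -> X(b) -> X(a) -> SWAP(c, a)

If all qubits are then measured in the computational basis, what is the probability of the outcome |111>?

Outcome |111> occurs with probability 1/2.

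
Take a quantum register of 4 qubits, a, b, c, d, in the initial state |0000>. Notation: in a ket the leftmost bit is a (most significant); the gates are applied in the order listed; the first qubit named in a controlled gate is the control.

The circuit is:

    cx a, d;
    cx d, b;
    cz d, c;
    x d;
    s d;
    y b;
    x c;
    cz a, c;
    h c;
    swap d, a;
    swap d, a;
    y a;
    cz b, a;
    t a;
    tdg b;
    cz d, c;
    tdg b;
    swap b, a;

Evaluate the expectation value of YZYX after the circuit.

In the final state, YZYX has expectation 0. Key observation: the block from step 10 through step 11 cancels to the identity and can be dropped.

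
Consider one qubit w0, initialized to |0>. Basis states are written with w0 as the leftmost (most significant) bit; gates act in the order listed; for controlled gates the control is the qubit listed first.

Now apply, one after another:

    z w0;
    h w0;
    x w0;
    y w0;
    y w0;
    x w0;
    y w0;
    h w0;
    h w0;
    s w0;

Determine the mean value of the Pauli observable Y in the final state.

In the final state, Y has expectation -1. Key observation: gates 3-6 undo each other exactly, leaving only the rest of the circuit to track.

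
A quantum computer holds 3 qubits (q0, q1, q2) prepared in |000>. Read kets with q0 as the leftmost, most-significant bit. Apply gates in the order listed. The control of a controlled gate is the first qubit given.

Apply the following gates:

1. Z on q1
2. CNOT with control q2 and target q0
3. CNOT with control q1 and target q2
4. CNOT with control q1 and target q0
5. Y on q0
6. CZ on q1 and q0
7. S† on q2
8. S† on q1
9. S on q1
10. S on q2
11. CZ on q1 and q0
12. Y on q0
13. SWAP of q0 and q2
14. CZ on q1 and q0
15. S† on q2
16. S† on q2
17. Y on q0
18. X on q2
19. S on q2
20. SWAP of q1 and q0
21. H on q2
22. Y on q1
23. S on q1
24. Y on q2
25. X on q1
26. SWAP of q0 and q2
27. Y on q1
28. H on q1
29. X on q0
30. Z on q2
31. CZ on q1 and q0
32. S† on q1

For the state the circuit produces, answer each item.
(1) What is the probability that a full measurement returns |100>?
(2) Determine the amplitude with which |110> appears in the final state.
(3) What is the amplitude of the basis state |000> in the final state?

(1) Outcome |100> occurs with probability 1/4. Key observation: the block from step 5 through step 12 cancels to the identity and can be dropped.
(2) |110> carries amplitude -1/2 in the final state.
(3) The amplitude on |000> is I/2.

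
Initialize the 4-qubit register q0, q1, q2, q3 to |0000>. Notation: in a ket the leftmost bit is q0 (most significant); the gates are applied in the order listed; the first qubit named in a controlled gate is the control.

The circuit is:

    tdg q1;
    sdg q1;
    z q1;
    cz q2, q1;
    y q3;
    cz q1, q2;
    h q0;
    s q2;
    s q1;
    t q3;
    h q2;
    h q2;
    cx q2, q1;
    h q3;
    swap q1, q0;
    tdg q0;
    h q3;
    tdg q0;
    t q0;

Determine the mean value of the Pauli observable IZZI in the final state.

The expectation value of IZZI is 0. Key observation: steps 11-12 multiply out to the identity, so the circuit reduces to the remaining gates.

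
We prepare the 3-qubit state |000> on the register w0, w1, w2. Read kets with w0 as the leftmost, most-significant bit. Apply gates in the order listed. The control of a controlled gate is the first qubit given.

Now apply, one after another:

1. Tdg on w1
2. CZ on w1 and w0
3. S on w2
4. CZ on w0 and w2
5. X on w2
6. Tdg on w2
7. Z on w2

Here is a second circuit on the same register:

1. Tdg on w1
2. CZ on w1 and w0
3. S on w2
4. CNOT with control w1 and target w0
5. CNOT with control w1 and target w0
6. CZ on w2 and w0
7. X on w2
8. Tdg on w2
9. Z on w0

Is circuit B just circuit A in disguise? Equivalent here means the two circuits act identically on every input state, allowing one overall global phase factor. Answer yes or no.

No — the two circuits implement different unitaries, even allowing a global phase.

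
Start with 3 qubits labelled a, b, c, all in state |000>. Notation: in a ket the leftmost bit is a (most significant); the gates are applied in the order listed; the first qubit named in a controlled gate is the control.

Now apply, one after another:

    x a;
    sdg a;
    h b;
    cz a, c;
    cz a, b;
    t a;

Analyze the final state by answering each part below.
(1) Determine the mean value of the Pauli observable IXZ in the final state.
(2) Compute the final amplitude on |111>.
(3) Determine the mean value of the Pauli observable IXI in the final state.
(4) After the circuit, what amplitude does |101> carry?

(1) The observable IXZ averages to -1.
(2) The final state's coefficient on |111> equals 0.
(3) In the final state, IXI has expectation -1.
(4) |101> carries amplitude 0 in the final state.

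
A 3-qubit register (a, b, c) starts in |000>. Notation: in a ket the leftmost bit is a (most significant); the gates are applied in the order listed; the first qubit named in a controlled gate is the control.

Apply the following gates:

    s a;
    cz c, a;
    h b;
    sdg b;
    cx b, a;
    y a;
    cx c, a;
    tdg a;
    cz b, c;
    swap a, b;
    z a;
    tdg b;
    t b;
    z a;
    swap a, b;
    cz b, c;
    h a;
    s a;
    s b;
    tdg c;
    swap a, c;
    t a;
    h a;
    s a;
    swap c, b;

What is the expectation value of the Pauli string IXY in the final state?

The expectation value of IXY is -sqrt(2)/2. Key observation: the block from step 9 through step 16 cancels to the identity and can be dropped.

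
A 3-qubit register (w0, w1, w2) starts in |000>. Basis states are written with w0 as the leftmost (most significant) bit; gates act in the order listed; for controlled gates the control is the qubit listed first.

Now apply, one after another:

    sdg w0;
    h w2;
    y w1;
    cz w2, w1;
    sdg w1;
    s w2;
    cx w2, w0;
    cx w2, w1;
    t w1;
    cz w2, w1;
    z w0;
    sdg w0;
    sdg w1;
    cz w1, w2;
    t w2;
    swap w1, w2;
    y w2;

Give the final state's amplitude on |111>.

|111> carries amplitude sqrt(2)*exp(3*I*pi/4)/2 in the final state.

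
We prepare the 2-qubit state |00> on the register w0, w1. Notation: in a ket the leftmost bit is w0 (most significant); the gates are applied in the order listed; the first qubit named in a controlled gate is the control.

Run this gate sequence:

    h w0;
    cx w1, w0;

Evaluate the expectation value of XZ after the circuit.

The expectation value of XZ is 1.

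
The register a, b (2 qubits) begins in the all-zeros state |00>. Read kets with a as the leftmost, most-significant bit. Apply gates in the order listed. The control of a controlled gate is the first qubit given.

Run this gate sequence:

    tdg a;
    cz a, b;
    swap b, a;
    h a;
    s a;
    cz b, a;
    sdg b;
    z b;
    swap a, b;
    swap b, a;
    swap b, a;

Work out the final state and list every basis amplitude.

After the circuit, the state carries amplitude sqrt(2)/2 on |00>, sqrt(2)*I/2 on |01>, 0 on |10>, 0 on |11>. Key observation: the block from step 10 through step 11 cancels to the identity and can be dropped.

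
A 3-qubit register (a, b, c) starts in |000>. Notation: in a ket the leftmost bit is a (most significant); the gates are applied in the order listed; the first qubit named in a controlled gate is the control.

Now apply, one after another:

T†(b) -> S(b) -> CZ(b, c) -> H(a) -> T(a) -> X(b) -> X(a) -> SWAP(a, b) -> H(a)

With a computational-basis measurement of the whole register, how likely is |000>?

Outcome |000> occurs with probability 1/4.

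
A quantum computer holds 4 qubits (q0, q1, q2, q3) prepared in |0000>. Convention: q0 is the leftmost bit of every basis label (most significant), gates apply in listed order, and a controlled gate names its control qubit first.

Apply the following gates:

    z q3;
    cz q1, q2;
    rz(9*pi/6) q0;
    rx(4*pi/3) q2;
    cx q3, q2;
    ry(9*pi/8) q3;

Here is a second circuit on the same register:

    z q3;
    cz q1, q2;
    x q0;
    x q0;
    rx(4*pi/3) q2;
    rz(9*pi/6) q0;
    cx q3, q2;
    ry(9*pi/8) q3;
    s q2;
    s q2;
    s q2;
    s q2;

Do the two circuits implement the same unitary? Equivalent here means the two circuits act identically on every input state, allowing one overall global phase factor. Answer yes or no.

Yes — the two circuits implement the same unitary up to a global phase.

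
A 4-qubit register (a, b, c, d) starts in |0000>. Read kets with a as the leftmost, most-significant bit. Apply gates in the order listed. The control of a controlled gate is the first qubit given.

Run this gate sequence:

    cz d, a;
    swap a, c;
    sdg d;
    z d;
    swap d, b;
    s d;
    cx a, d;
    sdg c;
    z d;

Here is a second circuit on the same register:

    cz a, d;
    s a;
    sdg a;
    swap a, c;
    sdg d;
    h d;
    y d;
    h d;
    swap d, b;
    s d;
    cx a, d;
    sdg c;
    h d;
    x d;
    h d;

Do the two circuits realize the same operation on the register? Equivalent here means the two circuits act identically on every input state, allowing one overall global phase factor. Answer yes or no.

No — the two circuits implement different unitaries, even allowing a global phase.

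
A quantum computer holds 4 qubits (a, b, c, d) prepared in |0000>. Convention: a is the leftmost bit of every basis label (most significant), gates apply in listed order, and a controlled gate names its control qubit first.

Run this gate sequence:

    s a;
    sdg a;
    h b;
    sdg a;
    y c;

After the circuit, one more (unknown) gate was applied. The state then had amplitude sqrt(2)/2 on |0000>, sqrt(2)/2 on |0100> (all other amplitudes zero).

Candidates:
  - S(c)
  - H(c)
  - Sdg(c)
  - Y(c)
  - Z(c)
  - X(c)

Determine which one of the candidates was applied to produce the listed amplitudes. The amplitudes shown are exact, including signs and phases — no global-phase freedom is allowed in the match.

It was Y(c) that produced the state shown. Key observation: gates 1-2 undo each other exactly, leaving only the rest of the circuit to track.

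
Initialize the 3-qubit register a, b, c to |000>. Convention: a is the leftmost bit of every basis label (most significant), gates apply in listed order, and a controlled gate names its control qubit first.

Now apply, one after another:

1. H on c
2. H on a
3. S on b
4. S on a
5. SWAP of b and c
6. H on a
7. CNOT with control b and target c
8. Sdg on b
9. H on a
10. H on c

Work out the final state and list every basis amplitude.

After the circuit, the state carries amplitude sqrt(2)/4 on |000>, sqrt(2)/4 on |001>, -sqrt(2)*I/4 on |010>, sqrt(2)*I/4 on |011>, sqrt(2)*I/4 on |100>, sqrt(2)*I/4 on |101>, sqrt(2)/4 on |110>, -sqrt(2)/4 on |111>.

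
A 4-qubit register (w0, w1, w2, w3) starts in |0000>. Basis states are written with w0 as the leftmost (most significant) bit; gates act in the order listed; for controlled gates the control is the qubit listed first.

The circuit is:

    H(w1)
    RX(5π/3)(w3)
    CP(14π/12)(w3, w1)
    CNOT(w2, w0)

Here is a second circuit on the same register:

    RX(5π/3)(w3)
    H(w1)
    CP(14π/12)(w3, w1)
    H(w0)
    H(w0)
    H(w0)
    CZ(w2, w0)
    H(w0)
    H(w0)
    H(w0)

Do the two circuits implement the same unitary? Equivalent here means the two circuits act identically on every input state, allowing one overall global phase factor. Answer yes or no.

Yes, they are equivalent — the unitaries differ by at most a global phase.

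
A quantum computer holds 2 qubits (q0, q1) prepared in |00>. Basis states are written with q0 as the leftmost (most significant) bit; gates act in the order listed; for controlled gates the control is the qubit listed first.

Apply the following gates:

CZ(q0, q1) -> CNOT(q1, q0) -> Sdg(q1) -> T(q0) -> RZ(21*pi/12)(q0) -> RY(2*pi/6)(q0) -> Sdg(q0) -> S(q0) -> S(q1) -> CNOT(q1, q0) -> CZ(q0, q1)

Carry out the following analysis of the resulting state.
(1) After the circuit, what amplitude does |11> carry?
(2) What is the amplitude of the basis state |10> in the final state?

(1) |11> carries amplitude 0 in the final state.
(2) The final state's coefficient on |10> equals -exp(I*pi/8)/2.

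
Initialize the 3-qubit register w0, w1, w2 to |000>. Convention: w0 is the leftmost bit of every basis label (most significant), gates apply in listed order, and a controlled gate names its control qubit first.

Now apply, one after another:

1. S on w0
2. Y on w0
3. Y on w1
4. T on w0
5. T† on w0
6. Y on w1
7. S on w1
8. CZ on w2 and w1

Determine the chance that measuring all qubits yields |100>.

The probability of measuring |100> is 1.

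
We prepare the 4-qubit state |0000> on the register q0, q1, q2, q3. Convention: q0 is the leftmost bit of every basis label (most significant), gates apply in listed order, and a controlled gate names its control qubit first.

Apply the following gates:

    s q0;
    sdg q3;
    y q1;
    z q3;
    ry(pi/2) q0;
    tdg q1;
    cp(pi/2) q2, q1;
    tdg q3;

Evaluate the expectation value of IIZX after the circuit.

The expectation value of IIZX is 0.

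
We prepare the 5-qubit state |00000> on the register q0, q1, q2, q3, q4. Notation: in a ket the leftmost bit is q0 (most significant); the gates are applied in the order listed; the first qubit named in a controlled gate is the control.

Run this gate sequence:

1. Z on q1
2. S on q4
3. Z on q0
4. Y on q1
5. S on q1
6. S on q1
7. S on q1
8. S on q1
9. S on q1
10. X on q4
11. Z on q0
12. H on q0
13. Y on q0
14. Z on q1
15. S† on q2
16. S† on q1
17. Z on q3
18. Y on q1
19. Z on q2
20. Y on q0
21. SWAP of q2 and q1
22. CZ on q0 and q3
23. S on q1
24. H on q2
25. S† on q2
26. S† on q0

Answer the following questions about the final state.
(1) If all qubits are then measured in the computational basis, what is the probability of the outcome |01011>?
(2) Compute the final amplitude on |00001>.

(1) A full measurement returns |01011> with probability 0. Key observation: steps 6-9 multiply out to the identity, so the circuit reduces to the remaining gates.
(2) The final state's coefficient on |00001> equals -1/2.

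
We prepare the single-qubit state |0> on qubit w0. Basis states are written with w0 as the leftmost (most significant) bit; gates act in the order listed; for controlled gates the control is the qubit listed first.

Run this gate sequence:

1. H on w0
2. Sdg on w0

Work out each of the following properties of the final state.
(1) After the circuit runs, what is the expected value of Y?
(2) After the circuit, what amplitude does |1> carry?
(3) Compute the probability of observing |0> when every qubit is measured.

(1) In the final state, Y has expectation -1.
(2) |1> carries amplitude -sqrt(2)*I/2 in the final state.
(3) A full measurement returns |0> with probability 1/2.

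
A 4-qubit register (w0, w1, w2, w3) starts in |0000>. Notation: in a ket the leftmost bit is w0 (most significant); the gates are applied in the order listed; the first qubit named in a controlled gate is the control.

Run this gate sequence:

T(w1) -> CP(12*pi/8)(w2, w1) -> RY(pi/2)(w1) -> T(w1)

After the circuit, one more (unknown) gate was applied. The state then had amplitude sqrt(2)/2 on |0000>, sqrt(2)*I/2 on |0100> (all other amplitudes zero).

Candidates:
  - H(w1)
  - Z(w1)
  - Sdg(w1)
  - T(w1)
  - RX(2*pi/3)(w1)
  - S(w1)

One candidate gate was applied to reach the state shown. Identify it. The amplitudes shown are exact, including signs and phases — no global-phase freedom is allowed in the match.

The applied gate was T(w1).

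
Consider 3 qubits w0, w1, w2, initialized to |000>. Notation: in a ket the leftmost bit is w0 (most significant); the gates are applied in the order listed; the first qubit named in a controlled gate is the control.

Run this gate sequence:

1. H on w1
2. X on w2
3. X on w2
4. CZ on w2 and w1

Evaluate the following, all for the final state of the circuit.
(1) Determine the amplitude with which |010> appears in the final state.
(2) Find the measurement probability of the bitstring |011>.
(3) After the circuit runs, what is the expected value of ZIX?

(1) |010> carries amplitude sqrt(2)/2 in the final state. Key observation: steps 2-3 multiply out to the identity, so the circuit reduces to the remaining gates.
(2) A full measurement returns |011> with probability 0.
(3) In the final state, ZIX has expectation 0.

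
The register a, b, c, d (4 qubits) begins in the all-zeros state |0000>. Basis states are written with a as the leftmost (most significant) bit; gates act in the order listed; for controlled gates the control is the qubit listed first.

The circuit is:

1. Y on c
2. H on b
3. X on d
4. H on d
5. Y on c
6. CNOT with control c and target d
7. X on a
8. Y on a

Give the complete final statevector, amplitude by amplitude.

After the circuit, the state carries amplitude -I/2 on |0000>, I/2 on |0001>, -I/2 on |0100>, I/2 on |0101>, and 0 on every other basis state.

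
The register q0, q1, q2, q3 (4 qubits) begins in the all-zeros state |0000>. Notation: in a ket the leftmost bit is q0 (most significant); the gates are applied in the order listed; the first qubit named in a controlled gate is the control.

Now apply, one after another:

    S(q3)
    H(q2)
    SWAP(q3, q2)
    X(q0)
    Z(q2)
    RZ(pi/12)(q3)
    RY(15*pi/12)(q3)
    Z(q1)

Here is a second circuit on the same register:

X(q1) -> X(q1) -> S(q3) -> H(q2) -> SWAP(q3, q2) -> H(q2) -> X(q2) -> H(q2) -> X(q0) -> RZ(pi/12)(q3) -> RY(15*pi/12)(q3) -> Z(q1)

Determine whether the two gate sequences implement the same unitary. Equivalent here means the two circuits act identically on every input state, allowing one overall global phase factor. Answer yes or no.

Yes, they are equivalent — the unitaries differ by at most a global phase.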